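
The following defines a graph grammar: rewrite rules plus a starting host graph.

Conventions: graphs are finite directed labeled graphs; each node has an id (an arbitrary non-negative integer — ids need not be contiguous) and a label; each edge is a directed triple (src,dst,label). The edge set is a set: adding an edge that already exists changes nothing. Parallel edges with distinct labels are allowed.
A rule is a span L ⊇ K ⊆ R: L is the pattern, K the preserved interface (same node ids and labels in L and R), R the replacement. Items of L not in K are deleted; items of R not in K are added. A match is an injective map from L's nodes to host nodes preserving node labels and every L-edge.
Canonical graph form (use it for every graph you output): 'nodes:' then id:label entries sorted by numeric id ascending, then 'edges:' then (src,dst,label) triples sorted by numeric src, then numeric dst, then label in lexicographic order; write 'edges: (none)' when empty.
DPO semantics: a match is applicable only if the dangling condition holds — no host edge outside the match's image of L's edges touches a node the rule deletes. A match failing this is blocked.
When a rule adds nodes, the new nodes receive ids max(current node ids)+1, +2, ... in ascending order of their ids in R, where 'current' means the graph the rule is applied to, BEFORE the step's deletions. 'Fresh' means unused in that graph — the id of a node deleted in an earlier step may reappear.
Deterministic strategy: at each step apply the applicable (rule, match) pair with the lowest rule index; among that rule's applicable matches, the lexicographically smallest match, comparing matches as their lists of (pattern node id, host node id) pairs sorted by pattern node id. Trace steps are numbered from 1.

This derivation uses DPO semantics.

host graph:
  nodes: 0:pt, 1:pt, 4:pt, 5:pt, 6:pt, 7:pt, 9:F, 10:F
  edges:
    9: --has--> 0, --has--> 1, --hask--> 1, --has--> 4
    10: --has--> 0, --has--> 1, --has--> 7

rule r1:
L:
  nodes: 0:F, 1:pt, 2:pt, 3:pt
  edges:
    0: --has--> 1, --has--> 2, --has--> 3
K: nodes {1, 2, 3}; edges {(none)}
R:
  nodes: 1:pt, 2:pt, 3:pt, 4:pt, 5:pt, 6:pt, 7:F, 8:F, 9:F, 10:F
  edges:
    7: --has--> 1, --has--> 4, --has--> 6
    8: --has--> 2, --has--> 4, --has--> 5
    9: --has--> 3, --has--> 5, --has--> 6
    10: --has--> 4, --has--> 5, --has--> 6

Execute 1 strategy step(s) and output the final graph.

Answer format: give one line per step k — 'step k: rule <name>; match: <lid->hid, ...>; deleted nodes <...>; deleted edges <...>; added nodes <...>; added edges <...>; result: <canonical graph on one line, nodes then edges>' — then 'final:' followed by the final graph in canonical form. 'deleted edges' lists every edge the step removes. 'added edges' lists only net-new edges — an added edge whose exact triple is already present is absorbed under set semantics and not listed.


step 1: rule r1; match: 0->10, 1->0, 2->1, 3->7; deleted nodes 10; deleted edges (10,0,has); (10,1,has); (10,7,has); added nodes 11, 12, 13, 14, 15, 16, 17; added edges (14,0,has); (14,11,has); (14,13,has); (15,1,has); (15,11,has); (15,12,has); (16,7,has); (16,12,has); (16,13,has); (17,11,has); (17,12,has); (17,13,has); result: nodes: 0:pt, 1:pt, 4:pt, 5:pt, 6:pt, 7:pt, 9:F, 11:pt, 12:pt, 13:pt, 14:F, 15:F, 16:F, 17:F edges: (9,0,has); (9,1,has); (9,1,hask); (9,4,has); (14,0,has); (14,11,has); (14,13,has); (15,1,has); (15,11,has); (15,12,has); (16,7,has); (16,12,has); (16,13,has); (17,11,has); (17,12,has); (17,13,has)
final:
nodes: 0:pt, 1:pt, 4:pt, 5:pt, 6:pt, 7:pt, 9:F, 11:pt, 12:pt, 13:pt, 14:F, 15:F, 16:F, 17:F
edges: (9,0,has); (9,1,has); (9,1,hask); (9,4,has); (14,0,has); (14,11,has); (14,13,has); (15,1,has); (15,11,has); (15,12,has); (16,7,has); (16,12,has); (16,13,has); (17,11,has); (17,12,has); (17,13,has)


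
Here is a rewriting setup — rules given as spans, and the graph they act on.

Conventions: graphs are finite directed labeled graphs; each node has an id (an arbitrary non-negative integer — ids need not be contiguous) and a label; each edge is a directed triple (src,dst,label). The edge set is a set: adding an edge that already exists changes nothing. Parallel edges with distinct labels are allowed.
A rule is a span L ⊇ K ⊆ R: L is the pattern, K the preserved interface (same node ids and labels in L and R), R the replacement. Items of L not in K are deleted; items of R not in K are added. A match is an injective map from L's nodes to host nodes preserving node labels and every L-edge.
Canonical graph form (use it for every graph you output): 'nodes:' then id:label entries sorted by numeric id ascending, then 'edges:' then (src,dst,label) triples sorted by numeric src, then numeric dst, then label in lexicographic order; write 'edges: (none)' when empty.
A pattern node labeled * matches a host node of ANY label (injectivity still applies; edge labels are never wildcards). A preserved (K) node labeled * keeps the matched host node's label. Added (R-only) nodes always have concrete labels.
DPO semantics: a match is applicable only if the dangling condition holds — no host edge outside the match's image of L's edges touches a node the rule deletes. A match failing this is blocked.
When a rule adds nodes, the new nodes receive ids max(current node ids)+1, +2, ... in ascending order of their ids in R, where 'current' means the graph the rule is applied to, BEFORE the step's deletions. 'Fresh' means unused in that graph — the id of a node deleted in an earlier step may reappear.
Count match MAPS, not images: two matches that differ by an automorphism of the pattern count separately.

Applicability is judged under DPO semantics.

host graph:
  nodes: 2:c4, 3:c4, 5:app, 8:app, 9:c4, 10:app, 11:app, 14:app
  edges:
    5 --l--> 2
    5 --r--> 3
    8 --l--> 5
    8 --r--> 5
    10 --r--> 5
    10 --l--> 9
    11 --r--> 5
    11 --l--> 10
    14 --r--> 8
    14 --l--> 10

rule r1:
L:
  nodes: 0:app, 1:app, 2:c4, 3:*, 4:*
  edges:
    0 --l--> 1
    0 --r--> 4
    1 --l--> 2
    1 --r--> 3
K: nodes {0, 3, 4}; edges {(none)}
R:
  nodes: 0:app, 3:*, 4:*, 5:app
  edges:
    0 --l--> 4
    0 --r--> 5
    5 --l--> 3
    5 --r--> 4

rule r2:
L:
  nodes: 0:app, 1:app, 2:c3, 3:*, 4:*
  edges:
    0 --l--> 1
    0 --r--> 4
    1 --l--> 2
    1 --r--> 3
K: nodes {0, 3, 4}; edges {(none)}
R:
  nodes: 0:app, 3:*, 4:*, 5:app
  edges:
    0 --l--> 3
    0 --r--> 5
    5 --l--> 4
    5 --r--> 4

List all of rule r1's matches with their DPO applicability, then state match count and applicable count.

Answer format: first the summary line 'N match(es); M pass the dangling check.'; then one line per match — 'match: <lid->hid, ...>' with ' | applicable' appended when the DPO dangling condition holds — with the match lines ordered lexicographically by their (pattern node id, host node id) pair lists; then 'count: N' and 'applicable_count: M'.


1 match(es); 0 pass the dangling check.
match: 0->14, 1->10, 2->9, 3->5, 4->8
count: 1
applicable_count: 0


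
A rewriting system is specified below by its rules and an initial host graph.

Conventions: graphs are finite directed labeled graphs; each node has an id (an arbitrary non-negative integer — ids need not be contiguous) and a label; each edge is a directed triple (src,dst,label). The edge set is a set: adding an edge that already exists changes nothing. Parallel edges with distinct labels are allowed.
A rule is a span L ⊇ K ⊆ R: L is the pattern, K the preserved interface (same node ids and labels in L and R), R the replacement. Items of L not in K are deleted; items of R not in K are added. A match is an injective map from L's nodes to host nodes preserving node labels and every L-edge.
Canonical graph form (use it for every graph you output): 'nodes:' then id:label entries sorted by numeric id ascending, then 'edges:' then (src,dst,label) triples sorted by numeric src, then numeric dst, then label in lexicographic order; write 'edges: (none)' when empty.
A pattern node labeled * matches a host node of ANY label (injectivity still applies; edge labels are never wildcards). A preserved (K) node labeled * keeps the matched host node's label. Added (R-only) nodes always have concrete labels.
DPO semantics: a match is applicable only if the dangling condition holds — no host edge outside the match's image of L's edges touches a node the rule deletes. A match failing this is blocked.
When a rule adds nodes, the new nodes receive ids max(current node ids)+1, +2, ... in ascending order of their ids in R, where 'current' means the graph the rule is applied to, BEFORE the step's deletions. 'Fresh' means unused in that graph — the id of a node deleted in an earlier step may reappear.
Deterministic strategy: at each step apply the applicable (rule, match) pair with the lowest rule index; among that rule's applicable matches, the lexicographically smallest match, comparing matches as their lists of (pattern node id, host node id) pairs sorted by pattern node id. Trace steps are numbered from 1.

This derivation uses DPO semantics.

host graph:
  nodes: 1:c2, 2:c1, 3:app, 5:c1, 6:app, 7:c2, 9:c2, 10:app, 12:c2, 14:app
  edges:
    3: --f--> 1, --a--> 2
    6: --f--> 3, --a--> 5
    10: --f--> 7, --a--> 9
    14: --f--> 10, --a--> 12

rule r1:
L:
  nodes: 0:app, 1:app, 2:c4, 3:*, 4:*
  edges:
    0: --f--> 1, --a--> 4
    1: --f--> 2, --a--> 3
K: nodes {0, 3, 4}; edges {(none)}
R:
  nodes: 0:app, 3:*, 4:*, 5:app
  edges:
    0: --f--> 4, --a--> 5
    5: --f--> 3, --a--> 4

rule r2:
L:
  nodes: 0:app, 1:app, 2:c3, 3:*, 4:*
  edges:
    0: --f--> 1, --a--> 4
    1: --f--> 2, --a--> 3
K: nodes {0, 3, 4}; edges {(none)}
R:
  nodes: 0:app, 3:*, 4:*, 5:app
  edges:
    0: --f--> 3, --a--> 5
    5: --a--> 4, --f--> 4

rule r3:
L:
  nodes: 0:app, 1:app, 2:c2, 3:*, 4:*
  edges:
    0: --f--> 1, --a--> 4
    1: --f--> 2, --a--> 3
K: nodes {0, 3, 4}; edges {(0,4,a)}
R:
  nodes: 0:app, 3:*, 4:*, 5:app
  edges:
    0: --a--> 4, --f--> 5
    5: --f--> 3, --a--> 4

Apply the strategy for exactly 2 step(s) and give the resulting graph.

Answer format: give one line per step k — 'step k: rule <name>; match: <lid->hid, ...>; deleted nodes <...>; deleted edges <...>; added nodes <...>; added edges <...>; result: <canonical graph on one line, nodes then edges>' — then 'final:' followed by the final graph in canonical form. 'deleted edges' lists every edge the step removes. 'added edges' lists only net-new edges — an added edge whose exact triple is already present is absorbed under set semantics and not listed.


step 1: rule r3; match: 0->6, 1->3, 2->1, 3->2, 4->5; deleted nodes 1, 3; deleted edges (3,1,f); (3,2,a); (6,3,f); added nodes 15; added edges (6,15,f); (15,2,f); (15,5,a); result: nodes: 2:c1, 5:c1, 6:app, 7:c2, 9:c2, 10:app, 12:c2, 14:app, 15:app edges: (6,5,a); (6,15,f); (10,7,f); (10,9,a); (14,10,f); (14,12,a); (15,2,f); (15,5,a)
step 2: rule r3; match: 0->14, 1->10, 2->7, 3->9, 4->12; deleted nodes 7, 10; deleted edges (10,7,f); (10,9,a); (14,10,f); added nodes 16; added edges (14,16,f); (16,9,f); (16,12,a); result: nodes: 2:c1, 5:c1, 6:app, 9:c2, 12:c2, 14:app, 15:app, 16:app edges: (6,5,a); (6,15,f); (14,12,a); (14,16,f); (15,2,f); (15,5,a); (16,9,f); (16,12,a)
final:
nodes: 2:c1, 5:c1, 6:app, 9:c2, 12:c2, 14:app, 15:app, 16:app
edges: (6,5,a); (6,15,f); (14,12,a); (14,16,f); (15,2,f); (15,5,a); (16,9,f); (16,12,a)


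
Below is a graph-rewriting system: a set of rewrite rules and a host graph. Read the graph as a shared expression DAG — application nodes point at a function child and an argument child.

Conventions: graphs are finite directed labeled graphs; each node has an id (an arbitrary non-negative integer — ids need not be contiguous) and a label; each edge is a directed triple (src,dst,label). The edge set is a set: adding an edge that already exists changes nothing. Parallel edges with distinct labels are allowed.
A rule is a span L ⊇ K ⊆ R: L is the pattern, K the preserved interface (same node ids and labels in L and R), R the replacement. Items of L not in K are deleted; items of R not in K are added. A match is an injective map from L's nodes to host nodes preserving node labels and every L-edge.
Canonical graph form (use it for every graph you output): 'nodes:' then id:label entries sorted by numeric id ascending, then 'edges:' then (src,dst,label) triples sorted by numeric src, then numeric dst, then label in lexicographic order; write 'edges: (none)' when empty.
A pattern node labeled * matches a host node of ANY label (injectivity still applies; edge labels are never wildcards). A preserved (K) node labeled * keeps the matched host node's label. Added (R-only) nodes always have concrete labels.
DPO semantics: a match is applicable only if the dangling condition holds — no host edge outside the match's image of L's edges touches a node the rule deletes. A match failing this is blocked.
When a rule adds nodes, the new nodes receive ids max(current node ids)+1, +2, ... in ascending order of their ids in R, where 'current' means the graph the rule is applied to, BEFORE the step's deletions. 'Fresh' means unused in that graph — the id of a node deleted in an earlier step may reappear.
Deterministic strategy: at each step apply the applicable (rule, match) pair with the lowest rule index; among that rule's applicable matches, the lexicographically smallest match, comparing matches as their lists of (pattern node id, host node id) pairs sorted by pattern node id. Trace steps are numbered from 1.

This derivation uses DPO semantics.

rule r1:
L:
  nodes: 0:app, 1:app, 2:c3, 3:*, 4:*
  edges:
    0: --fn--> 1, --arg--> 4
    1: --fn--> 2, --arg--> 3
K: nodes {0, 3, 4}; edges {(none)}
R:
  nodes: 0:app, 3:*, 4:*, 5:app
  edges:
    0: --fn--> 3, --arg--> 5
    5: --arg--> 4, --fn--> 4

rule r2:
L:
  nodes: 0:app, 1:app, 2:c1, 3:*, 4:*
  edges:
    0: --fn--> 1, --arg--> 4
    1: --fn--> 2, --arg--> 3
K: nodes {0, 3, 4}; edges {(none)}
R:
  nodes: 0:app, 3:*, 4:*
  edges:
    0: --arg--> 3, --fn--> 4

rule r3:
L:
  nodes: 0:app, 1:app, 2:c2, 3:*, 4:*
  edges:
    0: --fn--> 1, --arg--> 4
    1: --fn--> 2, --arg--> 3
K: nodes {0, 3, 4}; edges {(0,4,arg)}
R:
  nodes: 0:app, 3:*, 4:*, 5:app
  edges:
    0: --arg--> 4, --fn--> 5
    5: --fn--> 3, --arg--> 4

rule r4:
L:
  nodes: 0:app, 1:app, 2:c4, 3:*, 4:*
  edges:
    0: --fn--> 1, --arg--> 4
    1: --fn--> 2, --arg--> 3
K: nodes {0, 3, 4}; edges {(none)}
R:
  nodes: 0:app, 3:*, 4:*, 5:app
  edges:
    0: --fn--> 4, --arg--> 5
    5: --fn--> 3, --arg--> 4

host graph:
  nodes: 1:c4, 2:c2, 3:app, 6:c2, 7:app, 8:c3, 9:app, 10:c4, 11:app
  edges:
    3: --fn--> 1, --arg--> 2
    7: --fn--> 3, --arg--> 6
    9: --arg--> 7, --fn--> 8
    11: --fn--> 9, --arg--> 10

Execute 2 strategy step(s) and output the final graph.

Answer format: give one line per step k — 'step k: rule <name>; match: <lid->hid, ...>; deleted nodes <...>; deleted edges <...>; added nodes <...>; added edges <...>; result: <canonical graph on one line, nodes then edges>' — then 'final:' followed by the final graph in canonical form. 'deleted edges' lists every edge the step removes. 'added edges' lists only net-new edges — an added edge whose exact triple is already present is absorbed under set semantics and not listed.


step 1: rule r1; match: 0->11, 1->9, 2->8, 3->7, 4->10; deleted nodes 8, 9; deleted edges (9,7,arg); (9,8,fn); (11,9,fn); (11,10,arg); added nodes 12; added edges (11,7,fn); (11,12,arg); (12,10,arg); (12,10,fn); result: nodes: 1:c4, 2:c2, 3:app, 6:c2, 7:app, 10:c4, 11:app, 12:app edges: (3,1,fn); (3,2,arg); (7,3,fn); (7,6,arg); (11,7,fn); (11,12,arg); (12,10,arg); (12,10,fn)
step 2: rule r4; match: 0->7, 1->3, 2->1, 3->2, 4->6; deleted nodes 1, 3; deleted edges (3,1,fn); (3,2,arg); (7,3,fn); (7,6,arg); added nodes 13; added edges (7,6,fn); (7,13,arg); (13,2,fn); (13,6,arg); result: nodes: 2:c2, 6:c2, 7:app, 10:c4, 11:app, 12:app, 13:app edges: (7,6,fn); (7,13,arg); (11,7,fn); (11,12,arg); (12,10,arg); (12,10,fn); (13,2,fn); (13,6,arg)
final:
nodes: 2:c2, 6:c2, 7:app, 10:c4, 11:app, 12:app, 13:app
edges: (7,6,fn); (7,13,arg); (11,7,fn); (11,12,arg); (12,10,arg); (12,10,fn); (13,2,fn); (13,6,arg)


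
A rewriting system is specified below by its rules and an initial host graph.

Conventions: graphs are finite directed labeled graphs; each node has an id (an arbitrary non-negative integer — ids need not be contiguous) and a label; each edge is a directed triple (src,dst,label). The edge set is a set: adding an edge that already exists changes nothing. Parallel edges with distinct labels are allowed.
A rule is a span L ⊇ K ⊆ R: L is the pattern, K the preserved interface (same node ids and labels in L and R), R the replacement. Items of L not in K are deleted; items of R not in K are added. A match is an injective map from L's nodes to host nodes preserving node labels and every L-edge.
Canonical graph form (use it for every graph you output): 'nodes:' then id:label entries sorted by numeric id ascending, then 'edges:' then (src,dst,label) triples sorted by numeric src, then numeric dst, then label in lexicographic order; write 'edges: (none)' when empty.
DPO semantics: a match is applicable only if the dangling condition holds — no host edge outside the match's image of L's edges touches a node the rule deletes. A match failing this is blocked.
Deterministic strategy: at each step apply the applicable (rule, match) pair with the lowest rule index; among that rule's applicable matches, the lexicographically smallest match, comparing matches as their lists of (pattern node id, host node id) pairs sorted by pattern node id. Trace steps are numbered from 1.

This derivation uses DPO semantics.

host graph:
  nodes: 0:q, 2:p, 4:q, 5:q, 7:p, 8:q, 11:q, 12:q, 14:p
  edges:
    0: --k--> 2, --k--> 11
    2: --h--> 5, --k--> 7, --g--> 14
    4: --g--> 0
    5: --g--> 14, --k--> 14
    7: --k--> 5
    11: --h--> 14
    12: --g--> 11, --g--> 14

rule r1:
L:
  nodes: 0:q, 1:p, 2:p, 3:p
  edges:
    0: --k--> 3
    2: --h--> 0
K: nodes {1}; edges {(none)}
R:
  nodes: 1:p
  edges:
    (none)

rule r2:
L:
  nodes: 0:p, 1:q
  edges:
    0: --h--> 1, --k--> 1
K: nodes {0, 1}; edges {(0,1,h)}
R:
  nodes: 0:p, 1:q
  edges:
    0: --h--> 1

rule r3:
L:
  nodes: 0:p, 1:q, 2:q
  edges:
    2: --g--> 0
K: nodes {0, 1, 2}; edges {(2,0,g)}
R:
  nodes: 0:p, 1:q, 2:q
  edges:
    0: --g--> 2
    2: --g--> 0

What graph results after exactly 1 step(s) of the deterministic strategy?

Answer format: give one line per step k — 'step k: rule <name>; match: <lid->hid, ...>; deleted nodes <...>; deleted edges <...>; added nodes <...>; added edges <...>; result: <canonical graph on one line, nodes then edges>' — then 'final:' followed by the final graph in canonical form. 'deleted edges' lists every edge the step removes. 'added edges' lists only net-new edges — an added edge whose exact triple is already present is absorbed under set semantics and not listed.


step 1: rule r3; match: 0->14, 1->0, 2->5; deleted nodes (none); deleted edges (none); added nodes (none); added edges (14,5,g); result: nodes: 0:q, 2:p, 4:q, 5:q, 7:p, 8:q, 11:q, 12:q, 14:p edges: (0,2,k); (0,11,k); (2,5,h); (2,7,k); (2,14,g); (4,0,g); (5,14,g); (5,14,k); (7,5,k); (11,14,h); (12,11,g); (12,14,g); (14,5,g)
final:
nodes: 0:q, 2:p, 4:q, 5:q, 7:p, 8:q, 11:q, 12:q, 14:p
edges: (0,2,k); (0,11,k); (2,5,h); (2,7,k); (2,14,g); (4,0,g); (5,14,g); (5,14,k); (7,5,k); (11,14,h); (12,11,g); (12,14,g); (14,5,g)


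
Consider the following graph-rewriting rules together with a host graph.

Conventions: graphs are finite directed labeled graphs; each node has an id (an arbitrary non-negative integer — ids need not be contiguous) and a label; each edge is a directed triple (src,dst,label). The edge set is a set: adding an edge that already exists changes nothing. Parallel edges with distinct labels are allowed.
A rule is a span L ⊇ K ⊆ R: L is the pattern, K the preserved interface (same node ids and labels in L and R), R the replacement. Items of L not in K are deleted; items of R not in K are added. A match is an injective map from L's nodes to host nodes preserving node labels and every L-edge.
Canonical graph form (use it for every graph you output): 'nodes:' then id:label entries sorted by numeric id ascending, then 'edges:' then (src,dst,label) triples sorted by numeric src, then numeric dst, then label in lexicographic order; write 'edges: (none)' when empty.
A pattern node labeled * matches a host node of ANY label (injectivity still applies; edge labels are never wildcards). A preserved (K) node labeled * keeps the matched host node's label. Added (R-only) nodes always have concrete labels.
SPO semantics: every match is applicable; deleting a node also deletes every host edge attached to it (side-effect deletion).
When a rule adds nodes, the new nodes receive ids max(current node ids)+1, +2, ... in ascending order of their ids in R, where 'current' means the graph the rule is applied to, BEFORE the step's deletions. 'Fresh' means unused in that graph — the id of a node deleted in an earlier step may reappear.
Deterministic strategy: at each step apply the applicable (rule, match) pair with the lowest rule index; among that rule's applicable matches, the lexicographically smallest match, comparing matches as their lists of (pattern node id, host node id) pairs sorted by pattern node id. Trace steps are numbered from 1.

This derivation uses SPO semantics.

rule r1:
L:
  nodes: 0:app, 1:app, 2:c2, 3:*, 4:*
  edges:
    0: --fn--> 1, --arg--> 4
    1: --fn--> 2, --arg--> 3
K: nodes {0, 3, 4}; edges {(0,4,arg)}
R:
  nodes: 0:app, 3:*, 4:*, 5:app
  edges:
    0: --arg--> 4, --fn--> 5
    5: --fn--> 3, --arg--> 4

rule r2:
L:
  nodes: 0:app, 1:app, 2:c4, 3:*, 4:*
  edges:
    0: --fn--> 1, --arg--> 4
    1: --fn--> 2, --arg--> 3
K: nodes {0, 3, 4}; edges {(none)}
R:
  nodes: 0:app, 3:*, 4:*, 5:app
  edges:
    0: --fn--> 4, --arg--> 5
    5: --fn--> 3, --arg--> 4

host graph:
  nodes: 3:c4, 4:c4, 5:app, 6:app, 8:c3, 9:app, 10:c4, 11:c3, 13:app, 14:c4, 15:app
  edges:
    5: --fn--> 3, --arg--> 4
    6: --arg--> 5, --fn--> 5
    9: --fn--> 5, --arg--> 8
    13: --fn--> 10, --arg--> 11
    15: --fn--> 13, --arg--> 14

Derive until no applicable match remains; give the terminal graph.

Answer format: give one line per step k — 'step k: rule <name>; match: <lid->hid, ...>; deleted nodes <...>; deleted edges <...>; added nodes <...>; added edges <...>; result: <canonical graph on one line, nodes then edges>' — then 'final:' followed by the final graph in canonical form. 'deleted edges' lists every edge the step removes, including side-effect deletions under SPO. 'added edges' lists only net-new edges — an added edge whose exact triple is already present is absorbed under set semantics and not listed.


step 1: rule r2; match: 0->9, 1->5, 2->3, 3->4, 4->8; deleted nodes 3, 5; deleted edges (5,3,fn); (5,4,arg); (6,5,arg); (6,5,fn); (9,5,fn); (9,8,arg); added nodes 16; added edges (9,8,fn); (9,16,arg); (16,4,fn); (16,8,arg); result: nodes: 4:c4, 6:app, 8:c3, 9:app, 10:c4, 11:c3, 13:app, 14:c4, 15:app, 16:app edges: (9,8,fn); (9,16,arg); (13,10,fn); (13,11,arg); (15,13,fn); (15,14,arg); (16,4,fn); (16,8,arg)
step 2: rule r2; match: 0->15, 1->13, 2->10, 3->11, 4->14; deleted nodes 10, 13; deleted edges (13,10,fn); (13,11,arg); (15,13,fn); (15,14,arg); added nodes 17; added edges (15,14,fn); (15,17,arg); (17,11,fn); (17,14,arg); result: nodes: 4:c4, 6:app, 8:c3, 9:app, 11:c3, 14:c4, 15:app, 16:app, 17:app edges: (9,8,fn); (9,16,arg); (15,14,fn); (15,17,arg); (16,4,fn); (16,8,arg); (17,11,fn); (17,14,arg)
final:
nodes: 4:c4, 6:app, 8:c3, 9:app, 11:c3, 14:c4, 15:app, 16:app, 17:app
edges: (9,8,fn); (9,16,arg); (15,14,fn); (15,17,arg); (16,4,fn); (16,8,arg); (17,11,fn); (17,14,arg)


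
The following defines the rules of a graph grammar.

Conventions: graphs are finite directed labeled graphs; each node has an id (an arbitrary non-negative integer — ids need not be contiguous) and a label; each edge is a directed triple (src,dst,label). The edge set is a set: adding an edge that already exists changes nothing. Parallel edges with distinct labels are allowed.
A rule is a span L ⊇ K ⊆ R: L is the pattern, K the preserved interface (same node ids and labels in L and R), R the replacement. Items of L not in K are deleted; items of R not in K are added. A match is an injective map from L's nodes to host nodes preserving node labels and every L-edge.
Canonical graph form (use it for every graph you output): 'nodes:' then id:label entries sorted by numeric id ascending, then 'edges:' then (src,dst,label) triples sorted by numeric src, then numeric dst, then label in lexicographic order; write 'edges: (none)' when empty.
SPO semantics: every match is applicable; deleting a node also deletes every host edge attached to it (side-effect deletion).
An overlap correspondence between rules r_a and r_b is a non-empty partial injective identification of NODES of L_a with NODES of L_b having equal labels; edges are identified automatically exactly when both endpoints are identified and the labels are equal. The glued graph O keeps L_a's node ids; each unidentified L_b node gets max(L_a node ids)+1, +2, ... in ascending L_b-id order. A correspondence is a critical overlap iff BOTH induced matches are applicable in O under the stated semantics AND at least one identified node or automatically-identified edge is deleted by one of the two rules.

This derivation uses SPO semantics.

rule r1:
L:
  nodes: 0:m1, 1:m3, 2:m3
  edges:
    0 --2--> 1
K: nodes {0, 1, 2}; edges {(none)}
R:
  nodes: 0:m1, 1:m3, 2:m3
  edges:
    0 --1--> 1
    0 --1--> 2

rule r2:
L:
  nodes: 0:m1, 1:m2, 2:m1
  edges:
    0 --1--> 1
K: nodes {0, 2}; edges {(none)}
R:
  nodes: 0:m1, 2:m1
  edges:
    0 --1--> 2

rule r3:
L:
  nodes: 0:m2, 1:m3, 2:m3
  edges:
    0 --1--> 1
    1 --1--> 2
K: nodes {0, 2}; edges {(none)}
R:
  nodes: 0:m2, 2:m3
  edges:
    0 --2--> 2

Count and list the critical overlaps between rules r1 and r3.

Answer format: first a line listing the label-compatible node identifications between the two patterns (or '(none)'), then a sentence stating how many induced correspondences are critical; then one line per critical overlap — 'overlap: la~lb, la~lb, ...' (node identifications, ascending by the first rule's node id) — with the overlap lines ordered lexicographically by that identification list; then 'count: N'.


label-compatible node identifications between L(r1) and L(r3): 1~1, 1~2, 2~1, 2~2
4 of the induced correspondences are critical overlaps of r1 and r3.
overlap: 1~1
overlap: 1~1, 2~2
overlap: 1~2, 2~1
overlap: 2~1
count: 4


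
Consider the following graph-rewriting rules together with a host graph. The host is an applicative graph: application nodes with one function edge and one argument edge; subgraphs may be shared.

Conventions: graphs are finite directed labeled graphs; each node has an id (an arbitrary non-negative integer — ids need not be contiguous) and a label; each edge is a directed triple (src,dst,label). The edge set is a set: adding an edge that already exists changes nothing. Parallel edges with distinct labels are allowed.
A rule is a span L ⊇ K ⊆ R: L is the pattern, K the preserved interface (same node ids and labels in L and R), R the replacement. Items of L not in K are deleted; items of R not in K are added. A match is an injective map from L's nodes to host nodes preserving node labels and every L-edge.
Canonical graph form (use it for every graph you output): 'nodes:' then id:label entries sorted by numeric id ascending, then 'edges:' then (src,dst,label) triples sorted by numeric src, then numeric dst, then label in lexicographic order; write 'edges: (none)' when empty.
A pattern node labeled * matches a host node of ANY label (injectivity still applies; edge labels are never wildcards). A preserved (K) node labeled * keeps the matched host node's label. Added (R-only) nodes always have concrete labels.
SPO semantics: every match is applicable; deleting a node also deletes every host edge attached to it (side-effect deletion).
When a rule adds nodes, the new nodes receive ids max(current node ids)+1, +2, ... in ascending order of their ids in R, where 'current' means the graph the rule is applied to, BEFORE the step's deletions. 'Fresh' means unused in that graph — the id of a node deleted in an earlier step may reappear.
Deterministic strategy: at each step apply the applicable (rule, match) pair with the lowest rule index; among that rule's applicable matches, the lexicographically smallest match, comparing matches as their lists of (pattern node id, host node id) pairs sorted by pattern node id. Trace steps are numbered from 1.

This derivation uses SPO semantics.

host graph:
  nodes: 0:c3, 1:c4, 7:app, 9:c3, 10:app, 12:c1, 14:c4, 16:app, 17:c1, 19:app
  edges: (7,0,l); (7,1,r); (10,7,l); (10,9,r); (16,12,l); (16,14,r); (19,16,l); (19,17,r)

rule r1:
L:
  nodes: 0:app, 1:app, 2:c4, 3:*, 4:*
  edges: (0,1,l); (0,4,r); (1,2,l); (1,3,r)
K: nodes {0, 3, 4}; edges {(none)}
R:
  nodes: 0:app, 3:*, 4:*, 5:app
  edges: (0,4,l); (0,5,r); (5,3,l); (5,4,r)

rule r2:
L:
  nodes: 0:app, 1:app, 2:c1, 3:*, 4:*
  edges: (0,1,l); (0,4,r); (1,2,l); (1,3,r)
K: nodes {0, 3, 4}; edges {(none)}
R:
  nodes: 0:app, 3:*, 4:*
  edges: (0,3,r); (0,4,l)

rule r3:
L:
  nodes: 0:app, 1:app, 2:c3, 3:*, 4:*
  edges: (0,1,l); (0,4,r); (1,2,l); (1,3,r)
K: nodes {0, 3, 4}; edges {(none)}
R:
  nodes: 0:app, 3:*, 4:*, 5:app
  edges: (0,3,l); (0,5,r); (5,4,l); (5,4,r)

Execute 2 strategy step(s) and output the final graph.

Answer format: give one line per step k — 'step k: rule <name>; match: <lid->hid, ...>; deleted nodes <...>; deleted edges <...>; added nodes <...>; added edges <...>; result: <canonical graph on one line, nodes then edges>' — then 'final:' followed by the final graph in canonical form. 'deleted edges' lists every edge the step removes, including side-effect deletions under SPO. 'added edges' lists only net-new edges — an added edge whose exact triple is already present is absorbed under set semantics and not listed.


step 1: rule r2; match: 0->19, 1->16, 2->12, 3->14, 4->17; deleted nodes 12, 16; deleted edges (16,12,l); (16,14,r); (19,16,l); (19,17,r); added nodes (none); added edges (19,14,r); (19,17,l); result: nodes: 0:c3, 1:c4, 7:app, 9:c3, 10:app, 14:c4, 17:c1, 19:app edges: (7,0,l); (7,1,r); (10,7,l); (10,9,r); (19,14,r); (19,17,l)
step 2: rule r3; match: 0->10, 1->7, 2->0, 3->1, 4->9; deleted nodes 0, 7; deleted edges (7,0,l); (7,1,r); (10,7,l); (10,9,r); added nodes 20; added edges (10,1,l); (10,20,r); (20,9,l); (20,9,r); result: nodes: 1:c4, 9:c3, 10:app, 14:c4, 17:c1, 19:app, 20:app edges: (10,1,l); (10,20,r); (19,14,r); (19,17,l); (20,9,l); (20,9,r)
final:
nodes: 1:c4, 9:c3, 10:app, 14:c4, 17:c1, 19:app, 20:app
edges: (10,1,l); (10,20,r); (19,14,r); (19,17,l); (20,9,l); (20,9,r)


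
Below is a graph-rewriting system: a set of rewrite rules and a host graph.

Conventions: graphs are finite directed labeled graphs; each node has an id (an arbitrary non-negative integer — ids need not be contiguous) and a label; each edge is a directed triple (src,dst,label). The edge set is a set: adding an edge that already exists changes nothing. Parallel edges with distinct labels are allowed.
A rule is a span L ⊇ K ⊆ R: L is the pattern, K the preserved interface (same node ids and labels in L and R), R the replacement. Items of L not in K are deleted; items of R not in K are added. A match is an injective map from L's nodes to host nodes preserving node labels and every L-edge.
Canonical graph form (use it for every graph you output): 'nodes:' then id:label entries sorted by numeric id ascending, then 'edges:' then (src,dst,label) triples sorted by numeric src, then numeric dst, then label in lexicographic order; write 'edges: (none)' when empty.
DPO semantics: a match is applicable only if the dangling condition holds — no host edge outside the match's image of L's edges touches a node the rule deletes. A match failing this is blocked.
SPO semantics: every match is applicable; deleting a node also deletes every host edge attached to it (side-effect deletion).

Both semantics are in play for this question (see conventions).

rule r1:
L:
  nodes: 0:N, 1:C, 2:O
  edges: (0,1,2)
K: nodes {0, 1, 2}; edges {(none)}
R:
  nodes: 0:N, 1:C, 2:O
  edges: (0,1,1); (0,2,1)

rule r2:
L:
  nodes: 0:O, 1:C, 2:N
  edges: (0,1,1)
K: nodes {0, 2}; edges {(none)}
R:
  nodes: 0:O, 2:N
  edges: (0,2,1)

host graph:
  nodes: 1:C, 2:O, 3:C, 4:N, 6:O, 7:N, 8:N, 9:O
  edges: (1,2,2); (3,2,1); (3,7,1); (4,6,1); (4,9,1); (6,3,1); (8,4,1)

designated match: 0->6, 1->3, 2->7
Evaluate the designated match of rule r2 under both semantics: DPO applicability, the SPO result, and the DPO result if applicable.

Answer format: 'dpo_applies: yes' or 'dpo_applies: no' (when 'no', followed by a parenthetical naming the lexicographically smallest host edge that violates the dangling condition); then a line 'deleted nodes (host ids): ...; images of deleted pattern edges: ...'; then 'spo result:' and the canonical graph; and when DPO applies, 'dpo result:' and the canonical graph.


dpo_applies: no
(the rule deletes node 3, which keeps host edge (3,2,1) outside the match image — the dangling condition fails, DPO blocks; SPO proceeds and side-deletes such edges)
deleted nodes (host ids): 3; images of deleted pattern edges: (6,3,1)
spo result:
nodes: 1:C, 2:O, 4:N, 6:O, 7:N, 8:N, 9:O
edges: (1,2,2); (4,6,1); (4,9,1); (6,7,1); (8,4,1)


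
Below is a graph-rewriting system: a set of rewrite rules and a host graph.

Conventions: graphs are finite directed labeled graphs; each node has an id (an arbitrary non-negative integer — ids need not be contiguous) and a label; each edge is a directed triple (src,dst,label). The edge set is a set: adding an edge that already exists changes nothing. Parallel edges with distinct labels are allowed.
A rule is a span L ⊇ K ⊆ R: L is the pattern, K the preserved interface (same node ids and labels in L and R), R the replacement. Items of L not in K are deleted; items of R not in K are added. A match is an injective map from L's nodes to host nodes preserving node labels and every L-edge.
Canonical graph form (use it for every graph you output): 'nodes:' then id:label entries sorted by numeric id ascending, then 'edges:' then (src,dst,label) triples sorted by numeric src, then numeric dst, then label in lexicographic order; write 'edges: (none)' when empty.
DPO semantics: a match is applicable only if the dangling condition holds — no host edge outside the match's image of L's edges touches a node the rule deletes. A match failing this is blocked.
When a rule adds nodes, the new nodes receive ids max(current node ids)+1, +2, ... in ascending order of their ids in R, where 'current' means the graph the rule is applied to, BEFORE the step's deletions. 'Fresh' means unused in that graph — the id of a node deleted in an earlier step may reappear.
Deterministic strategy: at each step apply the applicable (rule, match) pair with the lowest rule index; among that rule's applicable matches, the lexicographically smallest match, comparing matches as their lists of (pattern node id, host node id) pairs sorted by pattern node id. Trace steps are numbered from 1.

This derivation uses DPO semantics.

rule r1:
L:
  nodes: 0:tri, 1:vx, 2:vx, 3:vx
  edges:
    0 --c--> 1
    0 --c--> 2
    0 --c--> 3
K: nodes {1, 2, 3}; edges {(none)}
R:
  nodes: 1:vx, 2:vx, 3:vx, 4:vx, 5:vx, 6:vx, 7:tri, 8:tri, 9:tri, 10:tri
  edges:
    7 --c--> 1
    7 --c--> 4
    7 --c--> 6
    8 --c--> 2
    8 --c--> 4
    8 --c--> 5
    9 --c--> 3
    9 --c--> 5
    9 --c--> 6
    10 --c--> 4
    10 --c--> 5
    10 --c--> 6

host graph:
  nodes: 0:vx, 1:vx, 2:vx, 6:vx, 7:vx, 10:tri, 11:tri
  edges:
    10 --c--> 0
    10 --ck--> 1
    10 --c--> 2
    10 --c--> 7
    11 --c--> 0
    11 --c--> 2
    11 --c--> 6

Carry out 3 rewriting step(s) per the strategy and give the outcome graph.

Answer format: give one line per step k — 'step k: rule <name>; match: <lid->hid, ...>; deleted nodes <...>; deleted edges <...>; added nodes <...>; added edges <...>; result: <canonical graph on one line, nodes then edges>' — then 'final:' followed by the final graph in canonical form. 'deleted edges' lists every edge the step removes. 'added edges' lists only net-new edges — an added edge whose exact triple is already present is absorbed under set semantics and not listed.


step 1: rule r1; match: 0->11, 1->0, 2->2, 3->6; deleted nodes 11; deleted edges (11,0,c); (11,2,c); (11,6,c); added nodes 12, 13, 14, 15, 16, 17, 18; added edges (15,0,c); (15,12,c); (15,14,c); (16,2,c); (16,12,c); (16,13,c); (17,6,c); (17,13,c); (17,14,c); (18,12,c); (18,13,c); (18,14,c); result: nodes: 0:vx, 1:vx, 2:vx, 6:vx, 7:vx, 10:tri, 12:vx, 13:vx, 14:vx, 15:tri, 16:tri, 17:tri, 18:tri edges: (10,0,c); (10,1,ck); (10,2,c); (10,7,c); (15,0,c); (15,12,c); (15,14,c); (16,2,c); (16,12,c); (16,13,c); (17,6,c); (17,13,c); (17,14,c); (18,12,c); (18,13,c); (18,14,c)
step 2: rule r1; match: 0->15, 1->0, 2->12, 3->14; deleted nodes 15; deleted edges (15,0,c); (15,12,c); (15,14,c); added nodes 19, 20, 21, 22, 23, 24, 25; added edges (22,0,c); (22,19,c); (22,21,c); (23,12,c); (23,19,c); (23,20,c); (24,14,c); (24,20,c); (24,21,c); (25,19,c); (25,20,c); (25,21,c); result: nodes: 0:vx, 1:vx, 2:vx, 6:vx, 7:vx, 10:tri, 12:vx, 13:vx, 14:vx, 16:tri, 17:tri, 18:tri, 19:vx, 20:vx, 21:vx, 22:tri, 23:tri, 24:tri, 25:tri edges: (10,0,c); (10,1,ck); (10,2,c); (10,7,c); (16,2,c); (16,12,c); (16,13,c); (17,6,c); (17,13,c); (17,14,c); (18,12,c); (18,13,c); (18,14,c); (22,0,c); (22,19,c); (22,21,c); (23,12,c); (23,19,c); (23,20,c); (24,14,c); (24,20,c); (24,21,c); (25,19,c); (25,20,c); (25,21,c)
step 3: rule r1; match: 0->16, 1->2, 2->12, 3->13; deleted nodes 16; deleted edges (16,2,c); (16,12,c); (16,13,c); added nodes 26, 27, 28, 29, 30, 31, 32; added edges (29,2,c); (29,26,c); (29,28,c); (30,12,c); (30,26,c); (30,27,c); (31,13,c); (31,27,c); (31,28,c); (32,26,c); (32,27,c); (32,28,c); result: nodes: 0:vx, 1:vx, 2:vx, 6:vx, 7:vx, 10:tri, 12:vx, 13:vx, 14:vx, 17:tri, 18:tri, 19:vx, 20:vx, 21:vx, 22:tri, 23:tri, 24:tri, 25:tri, 26:vx, 27:vx, 28:vx, 29:tri, 30:tri, 31:tri, 32:tri edges: (10,0,c); (10,1,ck); (10,2,c); (10,7,c); (17,6,c); (17,13,c); (17,14,c); (18,12,c); (18,13,c); (18,14,c); (22,0,c); (22,19,c); (22,21,c); (23,12,c); (23,19,c); (23,20,c); (24,14,c); (24,20,c); (24,21,c); (25,19,c); (25,20,c); (25,21,c); (29,2,c); (29,26,c); (29,28,c); (30,12,c); (30,26,c); (30,27,c); (31,13,c); (31,27,c); (31,28,c); (32,26,c); (32,27,c); (32,28,c)
final:
nodes: 0:vx, 1:vx, 2:vx, 6:vx, 7:vx, 10:tri, 12:vx, 13:vx, 14:vx, 17:tri, 18:tri, 19:vx, 20:vx, 21:vx, 22:tri, 23:tri, 24:tri, 25:tri, 26:vx, 27:vx, 28:vx, 29:tri, 30:tri, 31:tri, 32:tri
edges: (10,0,c); (10,1,ck); (10,2,c); (10,7,c); (17,6,c); (17,13,c); (17,14,c); (18,12,c); (18,13,c); (18,14,c); (22,0,c); (22,19,c); (22,21,c); (23,12,c); (23,19,c); (23,20,c); (24,14,c); (24,20,c); (24,21,c); (25,19,c); (25,20,c); (25,21,c); (29,2,c); (29,26,c); (29,28,c); (30,12,c); (30,26,c); (30,27,c); (31,13,c); (31,27,c); (31,28,c); (32,26,c); (32,27,c); (32,28,c)


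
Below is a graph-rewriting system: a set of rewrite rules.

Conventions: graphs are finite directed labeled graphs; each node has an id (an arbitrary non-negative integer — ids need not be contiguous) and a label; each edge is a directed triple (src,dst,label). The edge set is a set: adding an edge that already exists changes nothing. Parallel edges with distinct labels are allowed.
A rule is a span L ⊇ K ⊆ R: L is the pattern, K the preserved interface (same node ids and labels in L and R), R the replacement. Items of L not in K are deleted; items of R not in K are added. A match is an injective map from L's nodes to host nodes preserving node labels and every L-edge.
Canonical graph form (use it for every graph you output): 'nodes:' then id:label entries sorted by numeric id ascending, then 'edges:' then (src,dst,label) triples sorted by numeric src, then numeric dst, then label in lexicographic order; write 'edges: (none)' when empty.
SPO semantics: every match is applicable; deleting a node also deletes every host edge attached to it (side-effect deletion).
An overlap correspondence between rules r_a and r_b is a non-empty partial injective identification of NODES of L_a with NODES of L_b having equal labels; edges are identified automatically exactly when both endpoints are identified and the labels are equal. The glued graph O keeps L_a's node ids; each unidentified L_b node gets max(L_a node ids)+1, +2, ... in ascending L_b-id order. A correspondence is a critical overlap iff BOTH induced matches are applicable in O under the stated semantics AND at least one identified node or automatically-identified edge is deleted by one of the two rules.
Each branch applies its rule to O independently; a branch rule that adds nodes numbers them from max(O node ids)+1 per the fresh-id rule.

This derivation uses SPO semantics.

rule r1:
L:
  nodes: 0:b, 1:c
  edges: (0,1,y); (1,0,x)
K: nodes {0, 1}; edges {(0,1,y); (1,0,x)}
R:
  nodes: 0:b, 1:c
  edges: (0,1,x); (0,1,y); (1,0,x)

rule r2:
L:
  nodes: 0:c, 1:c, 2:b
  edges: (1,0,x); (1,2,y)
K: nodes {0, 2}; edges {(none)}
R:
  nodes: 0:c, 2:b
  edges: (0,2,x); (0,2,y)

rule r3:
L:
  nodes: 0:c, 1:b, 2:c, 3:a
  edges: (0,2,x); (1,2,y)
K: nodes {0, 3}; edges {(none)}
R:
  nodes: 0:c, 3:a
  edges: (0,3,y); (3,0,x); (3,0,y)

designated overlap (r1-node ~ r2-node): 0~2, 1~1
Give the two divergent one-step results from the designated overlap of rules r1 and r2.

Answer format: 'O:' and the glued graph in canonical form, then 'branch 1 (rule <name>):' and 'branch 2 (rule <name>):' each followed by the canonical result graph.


O:
nodes: 0:b, 1:c, 2:c
edges: (0,1,y); (1,0,x); (1,0,y); (1,2,x)
branch 1 (rule r1):
nodes: 0:b, 1:c, 2:c
edges: (0,1,x); (0,1,y); (1,0,x); (1,0,y); (1,2,x)
branch 2 (rule r2):
nodes: 0:b, 2:c
edges: (2,0,x); (2,0,y)
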